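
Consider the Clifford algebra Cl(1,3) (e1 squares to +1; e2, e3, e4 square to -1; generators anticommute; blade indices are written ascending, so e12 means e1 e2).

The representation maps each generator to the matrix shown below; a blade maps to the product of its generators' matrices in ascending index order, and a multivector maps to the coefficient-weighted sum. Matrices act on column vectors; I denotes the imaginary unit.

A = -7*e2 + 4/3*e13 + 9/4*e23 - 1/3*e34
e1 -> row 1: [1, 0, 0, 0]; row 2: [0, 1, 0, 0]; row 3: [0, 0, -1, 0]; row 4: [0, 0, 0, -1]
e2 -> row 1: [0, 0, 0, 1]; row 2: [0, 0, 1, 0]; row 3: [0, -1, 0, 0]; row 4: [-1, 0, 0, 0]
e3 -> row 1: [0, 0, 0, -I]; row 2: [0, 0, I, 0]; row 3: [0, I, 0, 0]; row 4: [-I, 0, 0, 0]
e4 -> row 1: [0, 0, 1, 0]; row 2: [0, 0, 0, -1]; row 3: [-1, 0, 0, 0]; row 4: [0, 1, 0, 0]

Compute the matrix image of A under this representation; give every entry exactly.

Bivector images (products of the table entries): rho(e13) = rho(e1)rho(e3) = row 1: [0, 0, 0, -I]; row 2: [0, 0, I, 0]; row 3: [0, -I, 0, 0]; row 4: [I, 0, 0, 0]; rho(e23) = rho(e2)rho(e3) = row 1: [-I, 0, 0, 0]; row 2: [0, I, 0, 0]; row 3: [0, 0, -I, 0]; row 4: [0, 0, 0, I]; rho(e34) = rho(e3)rho(e4) = row 1: [0, -I, 0, 0]; row 2: [-I, 0, 0, 0]; row 3: [0, 0, 0, -I]; row 4: [0, 0, -I, 0].
M = (-7)*rho(e2) + (4/3)*rho(e13) + (9/4)*rho(e23) + (-1/3)*rho(e34), summed entrywise:
Answer: row 1: [-9*I/4, I/3, 0, -7 - 4*I/3]; row 2: [I/3, 9*I/4, -7 + 4*I/3, 0]; row 3: [0, 7 - 4*I/3, -9*I/4, I/3]; row 4: [7 + 4*I/3, 0, I/3, 9*I/4]


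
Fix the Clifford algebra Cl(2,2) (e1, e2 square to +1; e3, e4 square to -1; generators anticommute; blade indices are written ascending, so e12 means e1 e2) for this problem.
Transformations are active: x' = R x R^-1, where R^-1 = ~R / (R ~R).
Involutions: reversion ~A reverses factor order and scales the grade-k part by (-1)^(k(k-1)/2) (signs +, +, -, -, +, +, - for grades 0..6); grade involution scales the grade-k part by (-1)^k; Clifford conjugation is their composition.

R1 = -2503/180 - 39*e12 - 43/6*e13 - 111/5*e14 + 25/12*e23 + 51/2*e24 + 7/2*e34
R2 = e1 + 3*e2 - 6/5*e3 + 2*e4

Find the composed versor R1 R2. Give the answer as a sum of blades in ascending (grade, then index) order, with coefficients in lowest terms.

Distribute over the terms of R2 (each basis-blade product reordered to ascending indices, repeated generators contracted through their squares):
R1 (e1) = -2503/180*e1 + 39*e2 + 43/6*e3 + 111/5*e4 + 25/12*e123 + 51/2*e124 + 7/2*e134
R1 (3*e2) = -117*e1 - 2503/60*e2 - 25/4*e3 - 153/2*e4 + 43/2*e123 + 333/5*e124 + 21/2*e234
R1 (-6/5*e3) = -43/5*e1 + 5/2*e2 + 2503/150*e3 - 21/5*e4 + 234/5*e123 - 666/25*e134 + 153/5*e234
R1 (2*e4) = 222/5*e1 - 51*e2 - 7*e3 - 2503/90*e4 - 78*e124 - 43/3*e134 + 25/6*e234
Summing the partial products and collecting blades:
Answer: -17119/180*e1 - 3073/60*e2 + 3181/300*e3 - 3884/45*e4 + 4223/60*e123 + 141/10*e124 - 5621/150*e134 + 679/15*e234


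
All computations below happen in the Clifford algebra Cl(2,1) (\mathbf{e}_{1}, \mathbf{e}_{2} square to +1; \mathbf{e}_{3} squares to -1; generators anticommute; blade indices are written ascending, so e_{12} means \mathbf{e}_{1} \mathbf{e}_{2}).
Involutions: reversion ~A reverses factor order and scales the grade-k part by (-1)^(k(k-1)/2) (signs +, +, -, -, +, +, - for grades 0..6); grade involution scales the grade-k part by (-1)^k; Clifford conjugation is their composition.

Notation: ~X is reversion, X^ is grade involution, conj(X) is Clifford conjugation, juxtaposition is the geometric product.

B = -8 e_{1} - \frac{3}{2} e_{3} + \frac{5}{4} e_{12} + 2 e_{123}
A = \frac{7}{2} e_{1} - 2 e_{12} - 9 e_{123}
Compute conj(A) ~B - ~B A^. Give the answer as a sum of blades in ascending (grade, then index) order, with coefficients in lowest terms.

first term: \frac{97}{2} + \frac{163}{8} e_{2} - \frac{29}{4} e_{3} - \frac{27}{2} e_{12} + \frac{21}{4} e_{13} + 79 e_{23} - 3 e_{123}
second term: \frac{15}{2} + \frac{93}{8} e_{2} + \frac{29}{4} e_{3} + \frac{27}{2} e_{12} - \frac{21}{4} e_{13} - 65 e_{23} + 3 e_{123}
Answer: 41 + \frac{35}{4} e_{2} - \frac{29}{2} e_{3} - 27 e_{12} + \frac{21}{2} e_{13} + 144 e_{23} - 6 e_{123}


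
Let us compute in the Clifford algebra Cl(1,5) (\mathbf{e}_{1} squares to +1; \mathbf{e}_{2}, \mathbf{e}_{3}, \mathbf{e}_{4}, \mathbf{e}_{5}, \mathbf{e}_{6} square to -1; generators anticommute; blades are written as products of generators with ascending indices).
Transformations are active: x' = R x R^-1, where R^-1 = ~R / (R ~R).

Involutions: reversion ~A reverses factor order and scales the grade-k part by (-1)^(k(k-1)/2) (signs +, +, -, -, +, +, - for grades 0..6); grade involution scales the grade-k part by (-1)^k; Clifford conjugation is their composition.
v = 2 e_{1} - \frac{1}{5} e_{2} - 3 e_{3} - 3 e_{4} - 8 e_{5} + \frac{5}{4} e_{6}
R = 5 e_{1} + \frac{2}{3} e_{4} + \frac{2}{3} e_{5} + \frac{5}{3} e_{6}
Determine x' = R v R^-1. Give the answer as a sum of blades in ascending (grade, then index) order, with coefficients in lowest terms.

~R = 5 e_{1} + \frac{2}{3} e_{4} + \frac{2}{3} e_{5} + \frac{5}{3} e_{6}, and R ~R = \frac{64}{3}, so R^-1 = ~R / (\frac{64}{3}).
R v = \frac{61}{4} - e_{1} e_{2} - 15 e_{1} e_{3} - \frac{49}{3} e_{1} e_{4} - \frac{124}{3} e_{1} e_{5} + \frac{35}{12} e_{1} e_{6} + \frac{2}{15} e_{2} e_{4} + \frac{2}{15} e_{2} e_{5} + \frac{1}{3} e_{2} e_{6} + 2 e_{3} e_{4} + 2 e_{3} e_{5} + 5 e_{3} e_{6} - \frac{10}{3} e_{4} e_{5} + \frac{35}{6} e_{4} e_{6} + \frac{85}{6} e_{5} e_{6}
Answer: \frac{659}{128} e_{1} + \frac{1}{5} e_{2} + 3 e_{3} + \frac{253}{64} e_{4} + \frac{573}{64} e_{5} + \frac{145}{128} e_{6}


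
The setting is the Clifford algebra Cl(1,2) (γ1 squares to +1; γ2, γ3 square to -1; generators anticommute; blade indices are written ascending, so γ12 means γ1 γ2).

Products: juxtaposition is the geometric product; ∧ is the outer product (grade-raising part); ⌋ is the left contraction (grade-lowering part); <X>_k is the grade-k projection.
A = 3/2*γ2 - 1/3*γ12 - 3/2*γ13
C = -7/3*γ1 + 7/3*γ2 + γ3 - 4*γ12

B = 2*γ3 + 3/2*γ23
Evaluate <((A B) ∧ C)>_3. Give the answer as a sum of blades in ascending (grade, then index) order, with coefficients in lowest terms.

step 1: 3*γ1 - 9/4*γ3 - 9/4*γ12 + 1/2*γ13 + 3*γ23 - 2/3*γ123
step 2: 7*γ12 - 9/4*γ13 + 21/4*γ23 - 17/12*γ123
step 3: -17/12*γ123
Answer: -17/12*γ123


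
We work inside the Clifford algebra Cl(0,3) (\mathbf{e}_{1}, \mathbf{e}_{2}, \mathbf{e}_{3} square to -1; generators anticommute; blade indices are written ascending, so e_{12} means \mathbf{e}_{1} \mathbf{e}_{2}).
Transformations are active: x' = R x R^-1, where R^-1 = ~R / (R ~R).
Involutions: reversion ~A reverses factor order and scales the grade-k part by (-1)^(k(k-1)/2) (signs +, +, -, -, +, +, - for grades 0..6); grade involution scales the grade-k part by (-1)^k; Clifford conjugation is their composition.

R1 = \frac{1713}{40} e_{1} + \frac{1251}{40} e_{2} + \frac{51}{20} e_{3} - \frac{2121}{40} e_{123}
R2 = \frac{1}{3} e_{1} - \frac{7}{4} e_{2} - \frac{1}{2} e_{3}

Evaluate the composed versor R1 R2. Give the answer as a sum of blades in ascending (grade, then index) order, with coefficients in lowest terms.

Distribute over the terms of R2 (each basis-blade product reordered to ascending indices, repeated generators contracted through their squares):
R1 (\frac{1}{3} e_{1}) = -\frac{571}{40} - \frac{417}{40} e_{12} - \frac{17}{20} e_{13} + \frac{707}{40} e_{23}
R1 (-\frac{7}{4} e_{2}) = \frac{8757}{160} - \frac{11991}{160} e_{12} + \frac{14847}{160} e_{13} + \frac{357}{80} e_{23}
R1 (-\frac{1}{2} e_{3}) = \frac{51}{40} - \frac{2121}{80} e_{12} - \frac{1713}{80} e_{13} - \frac{1251}{80} e_{23}
Summing the partial products and collecting blades:
Answer: \frac{6677}{160} - \frac{17901}{160} e_{12} + \frac{2257}{32} e_{13} + \frac{13}{2} e_{23}


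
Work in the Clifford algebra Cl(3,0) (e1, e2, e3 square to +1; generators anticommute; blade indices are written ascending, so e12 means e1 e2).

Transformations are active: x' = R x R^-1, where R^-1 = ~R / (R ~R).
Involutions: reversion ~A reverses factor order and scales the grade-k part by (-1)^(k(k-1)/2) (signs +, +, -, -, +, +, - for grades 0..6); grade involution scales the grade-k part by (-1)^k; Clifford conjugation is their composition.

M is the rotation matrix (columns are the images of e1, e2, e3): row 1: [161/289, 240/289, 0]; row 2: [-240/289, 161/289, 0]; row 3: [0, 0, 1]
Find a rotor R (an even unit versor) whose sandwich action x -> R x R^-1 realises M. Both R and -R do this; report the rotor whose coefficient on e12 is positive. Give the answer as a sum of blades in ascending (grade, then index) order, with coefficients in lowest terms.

Method: write R = a + b12*e12 + b13*e13 + b23*e23 with a^2 + b12^2 + b13^2 + b23^2 = 1 (so R^-1 = ~R). Expanding the columns R e_j ~R gives tr M = 4a^2 - 1 and, from the antisymmetric part, M21 - M12 = -4a*b12, M13 - M31 = 4a*b13, M32 - M23 = -4a*b23.
Here tr M = 611/289, so a^2 = (1 + tr M)/4 = 225/289 and a = ±15/17. Taking a = 15/17: M21 - M12 = -480/289, M13 - M31 = 0, M32 - M23 = 0, giving b12 = 8/17, b13 = 0, b23 = 0, i.e. R = 15/17 + 8/17*e12.
Its e12 coefficient is already positive.
Answer: 15/17 + 8/17*e12. Sheet selection: the two-to-one cover makes ±R indistinguishable at the matrix level (trace 611/289), so uniqueness comes from the required sign on e12.


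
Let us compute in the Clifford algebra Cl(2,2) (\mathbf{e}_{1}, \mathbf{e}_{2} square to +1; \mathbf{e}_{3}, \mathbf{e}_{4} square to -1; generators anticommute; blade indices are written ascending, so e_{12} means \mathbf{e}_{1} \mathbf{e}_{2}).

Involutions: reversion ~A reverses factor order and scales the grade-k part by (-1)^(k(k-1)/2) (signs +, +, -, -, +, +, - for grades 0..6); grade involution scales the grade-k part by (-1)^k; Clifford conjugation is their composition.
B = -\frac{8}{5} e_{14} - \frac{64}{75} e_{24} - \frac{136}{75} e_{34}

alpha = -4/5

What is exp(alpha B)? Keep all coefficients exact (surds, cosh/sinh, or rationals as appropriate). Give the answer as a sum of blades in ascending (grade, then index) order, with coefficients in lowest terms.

B^2 term by term: the squares give (-\frac{8}{5})^2*(e_{14})^2 + (-\frac{64}{75})^2*(e_{24})^2 + (-\frac{136}{75})^2*(e_{34})^2 = \frac{64}{25}*(+1) + \frac{4096}{5625}*(+1) + \frac{18496}{5625}*(-1) = 0 (each basis 2-blade squares to minus the product of its generators' squares); cross terms between blades sharing an index anticommute and cancel. So B^2 = 0.
B^2 = 0, so the series closes: exp(alpha B) = 1 + alpha B (parabolic case).
Answer: 1 + \frac{32}{25} e_{14} + \frac{256}{375} e_{24} + \frac{544}{375} e_{34}


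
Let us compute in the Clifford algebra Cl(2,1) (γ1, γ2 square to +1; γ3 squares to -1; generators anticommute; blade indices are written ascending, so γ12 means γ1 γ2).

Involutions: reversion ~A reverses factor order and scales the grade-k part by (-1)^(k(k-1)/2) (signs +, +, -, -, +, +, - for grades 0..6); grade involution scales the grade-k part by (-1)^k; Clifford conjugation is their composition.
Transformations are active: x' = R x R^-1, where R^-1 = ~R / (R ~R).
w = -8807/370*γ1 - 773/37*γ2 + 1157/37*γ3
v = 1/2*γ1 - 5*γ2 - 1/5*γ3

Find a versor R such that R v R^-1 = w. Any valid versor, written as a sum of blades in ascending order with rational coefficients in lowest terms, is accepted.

Equal squares first: v^2 = w^2 = 2521/100. Then v + w = -4311/185*γ1 - 958/37*γ2 + 5748/185*γ3 is a versor taking v to w, provided it is invertible.
Answer: -4311/185*γ1 - 958/37*γ2 + 5748/185*γ3


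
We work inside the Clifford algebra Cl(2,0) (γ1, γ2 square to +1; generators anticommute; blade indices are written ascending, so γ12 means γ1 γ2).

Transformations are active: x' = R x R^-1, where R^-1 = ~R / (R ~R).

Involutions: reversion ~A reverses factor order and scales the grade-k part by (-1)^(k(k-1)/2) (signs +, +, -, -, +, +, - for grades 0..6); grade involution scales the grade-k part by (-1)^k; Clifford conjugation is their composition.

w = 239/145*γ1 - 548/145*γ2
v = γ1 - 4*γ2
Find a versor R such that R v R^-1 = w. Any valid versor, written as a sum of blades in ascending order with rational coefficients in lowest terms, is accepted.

Reasoning: v^2 = w^2 = 17 since conjugation preserves the quadratic form; R = v + w = 384/145*γ1 - 1128/145*γ2 is then valid when invertible, keeping its own part and reversing (v - w)/2.
Answer: 384/145*γ1 - 1128/145*γ2


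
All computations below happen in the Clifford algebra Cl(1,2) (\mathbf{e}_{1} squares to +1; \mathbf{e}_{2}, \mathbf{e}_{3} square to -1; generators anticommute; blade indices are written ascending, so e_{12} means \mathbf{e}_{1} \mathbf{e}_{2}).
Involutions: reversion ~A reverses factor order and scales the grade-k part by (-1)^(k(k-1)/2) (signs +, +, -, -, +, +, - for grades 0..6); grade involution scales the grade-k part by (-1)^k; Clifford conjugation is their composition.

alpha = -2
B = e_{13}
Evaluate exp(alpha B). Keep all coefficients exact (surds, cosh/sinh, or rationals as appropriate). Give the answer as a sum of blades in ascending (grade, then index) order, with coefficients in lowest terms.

B^2 = (1)^2*(e_{13})^2 = 1*(+1) = 1 (a basis 2-blade squares to minus the product of its generators' squares).
B^2 = 1 — the series telescopes hyperbolically here: l = 1, alpha*l = -2, so exp(alpha B) = cosh(-2) + (sinh(-2)/1)*B = \cosh{\left(2 \right)} + (- \sinh{\left(2 \right)})*B.
Answer: \cosh{\left(2 \right)} - \sinh{\left(2 \right)} e_{13}


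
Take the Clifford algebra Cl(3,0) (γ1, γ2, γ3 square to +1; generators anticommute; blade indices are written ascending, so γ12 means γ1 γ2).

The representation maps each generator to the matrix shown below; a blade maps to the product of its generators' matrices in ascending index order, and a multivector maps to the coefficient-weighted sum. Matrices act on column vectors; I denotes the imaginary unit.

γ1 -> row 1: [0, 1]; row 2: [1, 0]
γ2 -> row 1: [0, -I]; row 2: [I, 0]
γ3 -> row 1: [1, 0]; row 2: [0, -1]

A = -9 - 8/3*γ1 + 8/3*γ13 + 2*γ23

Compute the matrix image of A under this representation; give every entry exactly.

Bivector images (products of the table entries): rho(γ13) = rho(γ1)rho(γ3) = row 1: [0, -1]; row 2: [1, 0]; rho(γ23) = rho(γ2)rho(γ3) = row 1: [0, I]; row 2: [I, 0].
M = (-9)*1 + (-8/3)*rho(γ1) + (8/3)*rho(γ13) + (2)*rho(γ23), summed entrywise (1 is the identity matrix):
Answer: row 1: [-9, -16/3 + 2*I]; row 2: [2*I, -9]


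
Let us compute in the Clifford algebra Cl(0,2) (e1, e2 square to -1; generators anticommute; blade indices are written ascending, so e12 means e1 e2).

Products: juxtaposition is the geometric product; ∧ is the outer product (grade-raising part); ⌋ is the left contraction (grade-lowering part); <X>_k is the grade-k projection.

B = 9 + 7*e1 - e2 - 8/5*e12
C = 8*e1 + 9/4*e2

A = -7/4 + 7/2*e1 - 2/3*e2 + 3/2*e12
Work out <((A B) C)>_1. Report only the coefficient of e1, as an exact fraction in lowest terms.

step 1: -2311/60 + 1309/60*e1 + 237/20*e2 + 262/15*e12
step 2: -48287/240 - 10423/30*e1 + 12737/240*e2 - 3657/80*e12
step 3: -10423/30*e1 + 12737/240*e2
Answer: -10423/30


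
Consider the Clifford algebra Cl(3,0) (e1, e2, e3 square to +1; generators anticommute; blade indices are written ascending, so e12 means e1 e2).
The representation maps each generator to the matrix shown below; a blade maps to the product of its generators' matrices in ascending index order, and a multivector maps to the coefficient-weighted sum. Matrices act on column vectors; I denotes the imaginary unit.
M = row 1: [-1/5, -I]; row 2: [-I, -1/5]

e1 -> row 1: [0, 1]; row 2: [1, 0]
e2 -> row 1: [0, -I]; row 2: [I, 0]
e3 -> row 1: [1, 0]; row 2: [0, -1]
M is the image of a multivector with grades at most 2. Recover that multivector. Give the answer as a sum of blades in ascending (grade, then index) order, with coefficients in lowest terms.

Method: 1, rho(e1), rho(e2), rho(e3) form a trace-orthogonal basis of the 2x2 complex matrices (tr(X Y) = 2 if X = Y, else 0), so M = m0*1 + m1*rho(e1) + m2*rho(e2) + m3*rho(e3) with m0 = tr(M)/2 = -1/5, m1 = tr(M rho(e1))/2 = -I, m2 = tr(M rho(e2))/2 = 0, m3 = tr(M rho(e3))/2 = 0.
Multiplying table entries, the bivector images are rho(e12) = I*rho(e3), rho(e13) = -I*rho(e2), rho(e23) = I*rho(e1); with real blade coefficients the real parts of m0..m3 are the coefficients of 1, e1, e2, e3 and the imaginary parts give the bivectors (e23: Im m1, e13: -Im m2, e12: Im m3).
Answer: -1/5 - e23


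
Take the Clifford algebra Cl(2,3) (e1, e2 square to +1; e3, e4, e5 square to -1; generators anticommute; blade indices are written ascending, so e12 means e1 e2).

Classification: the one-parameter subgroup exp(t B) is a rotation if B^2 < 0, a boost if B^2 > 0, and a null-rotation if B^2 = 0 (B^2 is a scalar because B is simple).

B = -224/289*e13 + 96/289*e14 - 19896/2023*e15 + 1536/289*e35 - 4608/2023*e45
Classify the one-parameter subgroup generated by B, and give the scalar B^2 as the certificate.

B^2 term by term: the squares give (-224/289)^2*(e13)^2 + (96/289)^2*(e14)^2 + (-19896/2023)^2*(e15)^2 + (1536/289)^2*(e35)^2 + (-4608/2023)^2*(e45)^2 = 50176/83521*(+1) + 9216/83521*(+1) + 395850816/4092529*(+1) + 2359296/83521*(-1) + 21233664/4092529*(-1) = 64 (each basis 2-blade squares to minus the product of its generators' squares); cross terms between blades sharing an index anticommute and cancel; the commuting (index-disjoint) pairs give grade-4 terms 2*c*c'*(blade product), which cancel blade by blade — e1345: 294912/83521 - 294912/83521 = 0 — confirming B is simple. So B^2 = 64.
Answer: boost, certificate B^2 = 64. The scalar 64 is the complete invariant here: its sign names the subgroup type.


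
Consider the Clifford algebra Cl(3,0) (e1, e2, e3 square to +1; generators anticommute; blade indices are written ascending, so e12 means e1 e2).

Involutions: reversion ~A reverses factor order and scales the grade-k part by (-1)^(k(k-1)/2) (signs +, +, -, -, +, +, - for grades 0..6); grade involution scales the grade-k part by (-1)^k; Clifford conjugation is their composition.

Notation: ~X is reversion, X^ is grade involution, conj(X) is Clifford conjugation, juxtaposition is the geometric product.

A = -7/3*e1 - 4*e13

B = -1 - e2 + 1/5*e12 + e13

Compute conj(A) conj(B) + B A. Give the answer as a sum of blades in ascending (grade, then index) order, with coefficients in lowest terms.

first term: 4 - 7/3*e1 - 7/15*e2 - 7/3*e3 + 7/3*e12 - 4*e13 - 4/5*e23 - 4*e123
second term: 4 + 7/3*e1 + 7/15*e2 + 7/3*e3 - 7/3*e12 + 4*e13 + 4/5*e23 - 4*e123
Answer: 8 - 8*e123


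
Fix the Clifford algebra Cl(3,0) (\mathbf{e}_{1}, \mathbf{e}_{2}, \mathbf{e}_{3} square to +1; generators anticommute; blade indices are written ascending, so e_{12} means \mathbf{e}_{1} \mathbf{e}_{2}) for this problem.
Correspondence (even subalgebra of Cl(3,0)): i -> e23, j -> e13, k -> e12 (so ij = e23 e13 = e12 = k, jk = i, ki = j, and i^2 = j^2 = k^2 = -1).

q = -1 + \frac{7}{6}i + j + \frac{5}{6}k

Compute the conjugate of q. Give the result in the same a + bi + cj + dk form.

In blades: q = -1 + \frac{5}{6} e_{12} + e_{13} + \frac{7}{6} e_{23}.
Quaternion conjugation is reversion on the even subalgebra: the scalar is fixed and every grade-2 blade flips sign, giving -1 - \frac{5}{6} e_{12} - e_{13} - \frac{7}{6} e_{23}; translating back:
Answer: -1 - \frac{7}{6}i - j - \frac{5}{6}k


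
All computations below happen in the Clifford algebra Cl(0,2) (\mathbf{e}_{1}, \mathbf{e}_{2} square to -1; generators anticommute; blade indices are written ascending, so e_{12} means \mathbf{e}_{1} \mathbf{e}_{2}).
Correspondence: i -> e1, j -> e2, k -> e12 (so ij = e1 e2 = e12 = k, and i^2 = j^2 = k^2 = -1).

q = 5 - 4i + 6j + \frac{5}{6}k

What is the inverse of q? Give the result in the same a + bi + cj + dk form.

In blades: q = 5 - 4 e_{1} + 6 e_{2} + \frac{5}{6} e_{12}.
With qbar = 5 + 4 e_{1} - 6 e_{2} - \frac{5}{6} e_{12} (scalar fixed, mapped units negated), q qbar = \frac{2797}{36} (the sum of squared coefficients), so q^-1 = qbar / (\frac{2797}{36}) = \frac{180}{2797} + \frac{144}{2797} e_{1} - \frac{216}{2797} e_{2} - \frac{30}{2797} e_{12}; translating back:
Answer: \frac{180}{2797} + \frac{144}{2797}i - \frac{216}{2797}j - \frac{30}{2797}k


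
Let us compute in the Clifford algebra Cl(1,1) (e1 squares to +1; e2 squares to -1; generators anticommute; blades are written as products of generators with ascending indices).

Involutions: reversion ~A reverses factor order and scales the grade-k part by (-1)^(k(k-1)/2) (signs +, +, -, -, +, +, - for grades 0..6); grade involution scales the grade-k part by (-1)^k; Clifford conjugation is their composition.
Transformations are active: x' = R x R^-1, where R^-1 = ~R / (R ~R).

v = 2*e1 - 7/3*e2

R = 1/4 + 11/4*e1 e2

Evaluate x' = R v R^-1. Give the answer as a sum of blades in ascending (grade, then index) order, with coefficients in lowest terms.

~R = 1/4 - 11/4*e1 e2, and R ~R = -15/2, so R^-1 = ~R / (-15/2).
R v = 83/12*e1 - 73/12*e2
Answer: -443/180*e1 + 493/180*e2


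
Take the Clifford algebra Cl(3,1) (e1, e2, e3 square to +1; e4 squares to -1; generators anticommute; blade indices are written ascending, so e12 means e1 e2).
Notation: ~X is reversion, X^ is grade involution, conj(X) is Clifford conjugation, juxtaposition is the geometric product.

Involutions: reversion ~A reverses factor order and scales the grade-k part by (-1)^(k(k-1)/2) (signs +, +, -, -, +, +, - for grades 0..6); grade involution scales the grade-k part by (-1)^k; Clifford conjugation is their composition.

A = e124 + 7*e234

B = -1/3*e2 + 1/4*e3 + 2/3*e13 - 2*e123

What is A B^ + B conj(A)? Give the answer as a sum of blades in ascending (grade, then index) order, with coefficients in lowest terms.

first term: 41/3*e14 + 7/4*e24 + 13/3*e34 + 14/3*e124 - 2/3*e234 + 1/4*e1234
second term: 43/3*e14 - 7/4*e24 - 1/3*e34 - 14/3*e124 + 2/3*e234 + 1/4*e1234
Answer: 28*e14 + 4*e34 + 1/2*e1234


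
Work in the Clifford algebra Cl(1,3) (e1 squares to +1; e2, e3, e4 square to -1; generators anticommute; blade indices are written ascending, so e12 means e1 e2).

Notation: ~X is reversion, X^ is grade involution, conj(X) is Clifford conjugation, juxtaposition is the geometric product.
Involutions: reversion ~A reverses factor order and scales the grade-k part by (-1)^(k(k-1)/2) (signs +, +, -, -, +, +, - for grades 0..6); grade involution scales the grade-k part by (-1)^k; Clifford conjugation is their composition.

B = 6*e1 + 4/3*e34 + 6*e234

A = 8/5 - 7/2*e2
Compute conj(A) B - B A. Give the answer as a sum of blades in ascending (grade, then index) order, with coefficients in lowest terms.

first term: 48/5*e1 - 21*e12 - 283/15*e34 + 214/15*e234
second term: 48/5*e1 - 21*e12 + 347/15*e34 + 74/15*e234
Answer: -42*e34 + 28/3*e234


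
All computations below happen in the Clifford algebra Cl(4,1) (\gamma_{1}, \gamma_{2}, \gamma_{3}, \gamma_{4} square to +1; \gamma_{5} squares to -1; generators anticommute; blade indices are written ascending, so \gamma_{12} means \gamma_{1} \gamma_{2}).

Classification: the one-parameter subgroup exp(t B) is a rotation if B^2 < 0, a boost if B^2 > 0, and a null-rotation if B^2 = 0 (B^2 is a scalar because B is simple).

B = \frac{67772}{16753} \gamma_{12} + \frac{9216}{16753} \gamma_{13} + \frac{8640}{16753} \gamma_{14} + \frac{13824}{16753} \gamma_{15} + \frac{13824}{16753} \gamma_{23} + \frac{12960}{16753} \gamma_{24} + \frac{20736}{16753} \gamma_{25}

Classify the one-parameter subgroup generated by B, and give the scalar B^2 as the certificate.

B^2 term by term: the squares give (\frac{67772}{16753})^2*(\gamma_{12})^2 + (\frac{9216}{16753})^2*(\gamma_{13})^2 + (\frac{8640}{16753})^2*(\gamma_{14})^2 + (\frac{13824}{16753})^2*(\gamma_{15})^2 + (\frac{13824}{16753})^2*(\gamma_{23})^2 + (\frac{12960}{16753})^2*(\gamma_{24})^2 + (\frac{20736}{16753})^2*(\gamma_{25})^2 = \frac{4593043984}{280663009}*(-1) + \frac{84934656}{280663009}*(-1) + \frac{74649600}{280663009}*(-1) + \frac{191102976}{280663009}*(+1) + \frac{191102976}{280663009}*(-1) + \frac{167961600}{280663009}*(-1) + \frac{429981696}{280663009}*(+1) = -16 (each basis 2-blade squares to minus the product of its generators' squares); cross terms between blades sharing an index anticommute and cancel; the commuting (index-disjoint) pairs give grade-4 terms 2*c*c'*(blade product), which cancel blade by blade — \gamma_{1234}: -\frac{238878720}{280663009} + \frac{238878720}{280663009} = 0; \gamma_{1235}: -\frac{382205952}{280663009} + \frac{382205952}{280663009} = 0; \gamma_{1245}: -\frac{358318080}{280663009} + \frac{358318080}{280663009} = 0 — confirming B is simple. So B^2 = -16.
Answer: rotation, certificate B^2 = -16. Because -16 is invariant under every versor sandwich, the classification follows from its sign alone.


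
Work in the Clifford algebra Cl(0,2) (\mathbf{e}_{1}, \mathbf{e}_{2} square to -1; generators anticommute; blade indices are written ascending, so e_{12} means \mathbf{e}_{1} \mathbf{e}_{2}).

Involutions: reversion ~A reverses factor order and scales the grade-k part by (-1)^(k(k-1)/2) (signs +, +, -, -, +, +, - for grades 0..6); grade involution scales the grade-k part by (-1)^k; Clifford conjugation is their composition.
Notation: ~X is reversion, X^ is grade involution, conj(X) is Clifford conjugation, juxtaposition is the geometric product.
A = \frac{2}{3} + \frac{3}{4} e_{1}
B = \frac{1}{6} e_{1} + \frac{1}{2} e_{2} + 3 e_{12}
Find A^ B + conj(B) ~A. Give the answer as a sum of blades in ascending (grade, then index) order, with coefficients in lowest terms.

first term: \frac{1}{8} + \frac{1}{9} e_{1} + \frac{31}{12} e_{2} + \frac{13}{8} e_{12}
second term: \frac{1}{8} - \frac{1}{9} e_{1} - \frac{31}{12} e_{2} - \frac{13}{8} e_{12}
Answer: \frac{1}{4}


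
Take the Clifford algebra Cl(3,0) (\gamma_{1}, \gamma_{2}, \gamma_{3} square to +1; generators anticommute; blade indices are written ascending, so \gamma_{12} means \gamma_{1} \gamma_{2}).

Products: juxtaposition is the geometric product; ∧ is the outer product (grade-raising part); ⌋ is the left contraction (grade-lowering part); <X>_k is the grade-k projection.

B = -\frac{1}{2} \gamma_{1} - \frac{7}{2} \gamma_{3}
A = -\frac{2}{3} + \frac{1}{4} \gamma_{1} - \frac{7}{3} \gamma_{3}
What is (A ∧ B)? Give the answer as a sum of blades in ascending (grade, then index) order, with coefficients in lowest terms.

step 1: \frac{1}{3} \gamma_{1} + \frac{7}{3} \gamma_{3} - \frac{49}{24} \gamma_{13}
Answer: \frac{1}{3} \gamma_{1} + \frac{7}{3} \gamma_{3} - \frac{49}{24} \gamma_{13}


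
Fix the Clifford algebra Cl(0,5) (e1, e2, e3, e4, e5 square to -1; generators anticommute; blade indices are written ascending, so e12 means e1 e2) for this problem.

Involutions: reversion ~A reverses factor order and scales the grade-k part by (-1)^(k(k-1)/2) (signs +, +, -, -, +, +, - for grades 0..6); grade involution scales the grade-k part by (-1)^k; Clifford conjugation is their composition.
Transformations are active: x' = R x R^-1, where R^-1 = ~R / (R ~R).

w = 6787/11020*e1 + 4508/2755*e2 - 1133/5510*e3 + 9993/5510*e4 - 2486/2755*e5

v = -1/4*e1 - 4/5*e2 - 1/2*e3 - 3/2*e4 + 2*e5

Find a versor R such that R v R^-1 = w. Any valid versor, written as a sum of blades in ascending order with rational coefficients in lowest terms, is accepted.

R = v + w = 1008/2755*e1 + 2304/2755*e2 - 1944/2755*e3 + 864/2755*e4 + 3024/2755*e5 works: the equal norms (-2881/400) guarantee its sandwich swaps v into w.
Answer: 1008/2755*e1 + 2304/2755*e2 - 1944/2755*e3 + 864/2755*e4 + 3024/2755*e5


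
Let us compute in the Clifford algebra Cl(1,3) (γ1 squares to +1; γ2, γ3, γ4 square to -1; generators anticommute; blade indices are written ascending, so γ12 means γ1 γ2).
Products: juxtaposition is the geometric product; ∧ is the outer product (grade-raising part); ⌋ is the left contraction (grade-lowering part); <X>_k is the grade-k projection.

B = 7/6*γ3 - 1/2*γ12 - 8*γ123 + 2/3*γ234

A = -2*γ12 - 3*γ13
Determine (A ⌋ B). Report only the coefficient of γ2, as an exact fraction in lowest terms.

step 1: 1 - 24*γ2 + 16*γ3
Answer: -24


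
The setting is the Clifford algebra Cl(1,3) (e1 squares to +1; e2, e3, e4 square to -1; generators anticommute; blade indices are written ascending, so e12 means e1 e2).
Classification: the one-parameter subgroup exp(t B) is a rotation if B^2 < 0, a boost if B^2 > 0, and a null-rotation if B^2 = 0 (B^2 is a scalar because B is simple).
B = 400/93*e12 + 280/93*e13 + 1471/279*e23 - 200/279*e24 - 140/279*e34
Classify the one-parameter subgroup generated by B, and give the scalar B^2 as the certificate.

B^2 term by term: the squares give (400/93)^2*(e12)^2 + (280/93)^2*(e13)^2 + (1471/279)^2*(e23)^2 + (-200/279)^2*(e24)^2 + (-140/279)^2*(e34)^2 = 160000/8649*(+1) + 78400/8649*(+1) + 2163841/77841*(-1) + 40000/77841*(-1) + 19600/77841*(-1) = -1 (each basis 2-blade squares to minus the product of its generators' squares); cross terms between blades sharing an index anticommute and cancel; the commuting (index-disjoint) pairs give grade-4 terms 2*c*c'*(blade product), which cancel blade by blade — e1234: -112000/25947 + 112000/25947 = 0 — confirming B is simple. So B^2 = -1.
Answer: rotation, certificate B^2 = -1. The scalar -1 is the complete invariant here: its sign names the subgroup type.


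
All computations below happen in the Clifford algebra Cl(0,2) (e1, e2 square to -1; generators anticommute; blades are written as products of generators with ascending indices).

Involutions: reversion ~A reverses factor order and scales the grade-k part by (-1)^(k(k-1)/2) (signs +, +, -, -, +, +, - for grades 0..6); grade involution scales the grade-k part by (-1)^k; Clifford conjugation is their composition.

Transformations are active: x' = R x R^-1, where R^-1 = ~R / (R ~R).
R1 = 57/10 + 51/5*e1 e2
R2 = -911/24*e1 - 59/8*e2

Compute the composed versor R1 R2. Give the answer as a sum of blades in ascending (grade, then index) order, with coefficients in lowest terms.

Distribute over the terms of R1 (each basis-blade product reordered to ascending indices, repeated generators contracted through their squares):
(57/10) R2 = -17309/80*e1 - 3363/80*e2
(51/5*e1 e2) R2 = 3009/40*e1 - 15487/40*e2
Summing the partial products and collecting blades:
Answer: -11291/80*e1 - 34337/80*e2


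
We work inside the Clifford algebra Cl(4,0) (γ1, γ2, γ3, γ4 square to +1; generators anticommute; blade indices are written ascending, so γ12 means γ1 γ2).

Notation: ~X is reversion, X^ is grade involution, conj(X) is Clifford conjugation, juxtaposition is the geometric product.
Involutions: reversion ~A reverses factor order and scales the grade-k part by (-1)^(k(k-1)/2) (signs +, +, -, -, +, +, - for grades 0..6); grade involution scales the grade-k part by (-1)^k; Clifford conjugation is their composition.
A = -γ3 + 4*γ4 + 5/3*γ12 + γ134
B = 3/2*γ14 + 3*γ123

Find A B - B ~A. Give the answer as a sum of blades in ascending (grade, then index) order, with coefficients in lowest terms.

first term: -6*γ1 - 7/2*γ3 - 3*γ12 - 11/2*γ24 + 3/2*γ134 - 12*γ1234
second term: 6*γ1 + 7/2*γ3 - 3*γ12 - 11/2*γ24 + 3/2*γ134 + 12*γ1234
Answer: -12*γ1 - 7*γ3 - 24*γ1234


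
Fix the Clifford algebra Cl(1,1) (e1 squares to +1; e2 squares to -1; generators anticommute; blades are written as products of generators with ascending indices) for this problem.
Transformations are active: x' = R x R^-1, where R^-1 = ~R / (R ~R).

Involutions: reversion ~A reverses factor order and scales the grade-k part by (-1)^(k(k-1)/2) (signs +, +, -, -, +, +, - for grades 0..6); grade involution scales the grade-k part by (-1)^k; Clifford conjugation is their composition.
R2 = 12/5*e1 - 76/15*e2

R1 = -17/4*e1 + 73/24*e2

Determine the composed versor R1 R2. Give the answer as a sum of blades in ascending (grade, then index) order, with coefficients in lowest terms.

Distribute over the terms of R1 (each basis-blade product reordered to ascending indices, repeated generators contracted through their squares):
(-17/4*e1) R2 = -51/5 + 323/15*e1 e2
(73/24*e2) R2 = 1387/90 - 73/10*e1 e2
Summing the partial products and collecting blades:
Answer: 469/90 + 427/30*e1 e2


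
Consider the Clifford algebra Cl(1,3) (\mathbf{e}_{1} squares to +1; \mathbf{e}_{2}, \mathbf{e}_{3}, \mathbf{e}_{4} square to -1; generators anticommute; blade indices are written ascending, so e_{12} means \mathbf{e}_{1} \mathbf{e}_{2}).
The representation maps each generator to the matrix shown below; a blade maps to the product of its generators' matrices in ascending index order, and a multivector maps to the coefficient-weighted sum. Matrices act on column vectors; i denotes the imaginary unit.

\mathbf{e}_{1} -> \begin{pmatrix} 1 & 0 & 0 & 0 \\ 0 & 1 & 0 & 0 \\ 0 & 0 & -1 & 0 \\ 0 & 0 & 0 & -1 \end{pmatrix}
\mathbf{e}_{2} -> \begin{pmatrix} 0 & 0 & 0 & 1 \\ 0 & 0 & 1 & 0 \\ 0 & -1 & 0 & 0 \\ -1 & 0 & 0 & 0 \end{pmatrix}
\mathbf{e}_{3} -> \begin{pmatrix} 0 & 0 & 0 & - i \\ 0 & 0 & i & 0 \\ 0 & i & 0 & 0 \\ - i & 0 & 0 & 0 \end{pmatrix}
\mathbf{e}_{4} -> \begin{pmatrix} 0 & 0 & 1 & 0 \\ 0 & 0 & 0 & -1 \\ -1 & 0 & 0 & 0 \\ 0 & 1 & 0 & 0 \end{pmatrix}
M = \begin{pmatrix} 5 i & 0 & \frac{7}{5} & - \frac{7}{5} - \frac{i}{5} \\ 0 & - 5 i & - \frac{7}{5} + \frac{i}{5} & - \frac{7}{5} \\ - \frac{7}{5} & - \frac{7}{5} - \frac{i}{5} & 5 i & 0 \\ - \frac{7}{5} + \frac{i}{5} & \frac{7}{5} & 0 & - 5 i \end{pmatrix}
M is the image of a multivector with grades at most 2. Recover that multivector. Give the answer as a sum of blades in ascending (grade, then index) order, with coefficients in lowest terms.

Method: the blade images are trace-orthogonal — tr(rho(e_A) rho(e_B)^-1) = 4 if A = B and 0 otherwise — and rho(e_A)^-1 = (e_A)^2 * rho(e_A) with (e_A)^2 = +1 or -1, so the coefficient of e_A in the preimage is (e_A)^2 * tr(M rho(e_A))/4.
Nonzero projections over blades of grade <= 2: e_{4}: (e_{4})^2 = -1, tr(M rho(e_{4})) = - \frac{28}{5}, coefficient \frac{7}{5}; e_{12}: (e_{12})^2 = +1, tr(M rho(e_{12})) = - \frac{28}{5}, coefficient -\frac{7}{5}; e_{13}: (e_{13})^2 = +1, tr(M rho(e_{13})) = \frac{4}{5}, coefficient \frac{1}{5}; e_{23}: (e_{23})^2 = -1, tr(M rho(e_{23})) = 20, coefficient -5. Every other blade of grade <= 2 projects to 0.
Answer: \frac{7}{5} e_{4} - \frac{7}{5} e_{12} + \frac{1}{5} e_{13} - 5 e_{23}


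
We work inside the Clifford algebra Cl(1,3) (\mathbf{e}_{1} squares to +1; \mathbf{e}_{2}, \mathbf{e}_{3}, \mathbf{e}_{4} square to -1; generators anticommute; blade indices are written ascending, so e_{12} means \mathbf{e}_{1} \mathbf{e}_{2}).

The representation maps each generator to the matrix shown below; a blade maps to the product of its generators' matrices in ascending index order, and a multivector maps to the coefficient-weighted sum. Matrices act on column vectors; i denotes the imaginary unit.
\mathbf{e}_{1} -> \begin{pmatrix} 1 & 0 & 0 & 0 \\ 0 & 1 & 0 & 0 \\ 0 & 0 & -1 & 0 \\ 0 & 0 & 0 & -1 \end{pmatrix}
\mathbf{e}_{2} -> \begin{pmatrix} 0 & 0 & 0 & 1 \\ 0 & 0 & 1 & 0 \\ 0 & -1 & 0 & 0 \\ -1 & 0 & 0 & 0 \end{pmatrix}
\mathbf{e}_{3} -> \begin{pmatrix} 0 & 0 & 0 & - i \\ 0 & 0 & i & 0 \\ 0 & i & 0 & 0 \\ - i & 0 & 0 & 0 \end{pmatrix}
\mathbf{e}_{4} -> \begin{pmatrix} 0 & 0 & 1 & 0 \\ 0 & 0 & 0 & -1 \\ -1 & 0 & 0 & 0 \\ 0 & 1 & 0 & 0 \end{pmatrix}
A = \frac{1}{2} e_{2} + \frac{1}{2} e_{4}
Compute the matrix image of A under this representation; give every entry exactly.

M = (\frac{1}{2})*rho(e_{2}) + (\frac{1}{2})*rho(e_{4}), summed entrywise:
Answer: \begin{pmatrix} 0 & 0 & \frac{1}{2} & \frac{1}{2} \\ 0 & 0 & \frac{1}{2} & - \frac{1}{2} \\ - \frac{1}{2} & - \frac{1}{2} & 0 & 0 \\ - \frac{1}{2} & \frac{1}{2} & 0 & 0 \end{pmatrix}


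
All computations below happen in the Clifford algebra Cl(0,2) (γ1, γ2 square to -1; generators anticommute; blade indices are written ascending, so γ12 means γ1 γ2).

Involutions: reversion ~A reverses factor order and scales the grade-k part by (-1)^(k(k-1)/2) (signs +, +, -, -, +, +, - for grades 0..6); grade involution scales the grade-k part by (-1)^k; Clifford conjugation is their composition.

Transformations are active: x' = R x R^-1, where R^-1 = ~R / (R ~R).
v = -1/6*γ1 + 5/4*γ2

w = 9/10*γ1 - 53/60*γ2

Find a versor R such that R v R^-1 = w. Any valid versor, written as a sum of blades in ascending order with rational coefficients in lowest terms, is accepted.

Equal squares first: v^2 = w^2 = -229/144. Then v + w = 11/15*γ1 + 11/30*γ2 is a versor taking v to w, provided it is invertible.
Answer: 11/15*γ1 + 11/30*γ2


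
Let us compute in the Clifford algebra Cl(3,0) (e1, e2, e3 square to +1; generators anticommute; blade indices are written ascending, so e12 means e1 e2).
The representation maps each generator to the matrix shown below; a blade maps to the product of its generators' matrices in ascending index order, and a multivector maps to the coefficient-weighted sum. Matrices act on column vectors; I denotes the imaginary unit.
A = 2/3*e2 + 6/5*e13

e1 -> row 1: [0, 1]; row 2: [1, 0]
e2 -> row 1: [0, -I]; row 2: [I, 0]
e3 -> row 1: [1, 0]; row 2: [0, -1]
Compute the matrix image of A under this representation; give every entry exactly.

Bivector images (products of the table entries): rho(e13) = rho(e1)rho(e3) = row 1: [0, -1]; row 2: [1, 0].
M = (2/3)*rho(e2) + (6/5)*rho(e13), summed entrywise:
Answer: row 1: [0, -6/5 - 2*I/3]; row 2: [6/5 + 2*I/3, 0]


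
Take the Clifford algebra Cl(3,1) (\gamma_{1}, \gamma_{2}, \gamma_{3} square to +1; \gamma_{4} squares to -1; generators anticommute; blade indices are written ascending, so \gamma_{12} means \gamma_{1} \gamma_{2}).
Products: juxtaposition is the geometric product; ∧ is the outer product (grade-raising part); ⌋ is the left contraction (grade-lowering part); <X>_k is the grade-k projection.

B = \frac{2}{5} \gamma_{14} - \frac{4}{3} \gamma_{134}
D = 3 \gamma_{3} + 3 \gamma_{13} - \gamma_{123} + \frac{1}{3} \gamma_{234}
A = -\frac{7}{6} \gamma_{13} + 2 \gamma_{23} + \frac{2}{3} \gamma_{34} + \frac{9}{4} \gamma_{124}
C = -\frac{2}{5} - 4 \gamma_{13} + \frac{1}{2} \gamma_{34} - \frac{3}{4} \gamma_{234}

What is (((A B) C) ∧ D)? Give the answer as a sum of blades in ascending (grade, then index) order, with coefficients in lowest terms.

step 1: -\frac{8}{9} \gamma_{1} - \frac{9}{10} \gamma_{2} - \frac{14}{9} \gamma_{4} - \frac{4}{15} \gamma_{13} - 3 \gamma_{23} + \frac{7}{15} \gamma_{34} - \frac{8}{3} \gamma_{124} + \frac{4}{5} \gamma_{1234}
step 2: -\frac{5}{6} - \frac{11}{45} \gamma_{1} + \frac{1}{100} \gamma_{2} + \frac{25}{9} \gamma_{3} - \frac{293}{180} \gamma_{4} + \frac{62}{5} \gamma_{12} - \frac{142}{75} \gamma_{13} + \frac{26}{15} \gamma_{14} + \frac{1}{30} \gamma_{23} - \frac{47}{10} \gamma_{24} + \frac{293}{600} \gamma_{34} - \frac{74}{15} \gamma_{123} + \frac{13}{15} \gamma_{124} + \frac{52}{9} \gamma_{134} - \frac{667}{60} \gamma_{234} + \frac{26}{75} \gamma_{1234}
step 3: -\frac{5}{2} \gamma_{3} - \frac{97}{30} \gamma_{13} + \frac{3}{100} \gamma_{23} + \frac{293}{60} \gamma_{34} + \frac{11401}{300} \gamma_{123} - \frac{121}{12} \gamma_{134} + \frac{622}{45} \gamma_{234} + \frac{5287}{540} \gamma_{1234}
Answer: -\frac{5}{2} \gamma_{3} - \frac{97}{30} \gamma_{13} + \frac{3}{100} \gamma_{23} + \frac{293}{60} \gamma_{34} + \frac{11401}{300} \gamma_{123} - \frac{121}{12} \gamma_{134} + \frac{622}{45} \gamma_{234} + \frac{5287}{540} \gamma_{1234}


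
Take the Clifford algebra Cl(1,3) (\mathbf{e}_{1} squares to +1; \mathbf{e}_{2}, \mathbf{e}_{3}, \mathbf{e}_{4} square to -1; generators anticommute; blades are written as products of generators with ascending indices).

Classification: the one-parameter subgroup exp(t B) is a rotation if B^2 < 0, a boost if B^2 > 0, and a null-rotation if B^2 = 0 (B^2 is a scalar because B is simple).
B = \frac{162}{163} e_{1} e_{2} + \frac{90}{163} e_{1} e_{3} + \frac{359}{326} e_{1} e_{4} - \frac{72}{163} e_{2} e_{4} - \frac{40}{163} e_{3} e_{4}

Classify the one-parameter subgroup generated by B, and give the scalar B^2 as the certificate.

B^2 term by term: the squares give (\frac{162}{163})^2*(e_{1} e_{2})^2 + (\frac{90}{163})^2*(e_{1} e_{3})^2 + (\frac{359}{326})^2*(e_{1} e_{4})^2 + (-\frac{72}{163})^2*(e_{2} e_{4})^2 + (-\frac{40}{163})^2*(e_{3} e_{4})^2 = \frac{26244}{26569}*(+1) + \frac{8100}{26569}*(+1) + \frac{128881}{106276}*(+1) + \frac{5184}{26569}*(-1) + \frac{1600}{26569}*(-1) = \frac{9}{4} (each basis 2-blade squares to minus the product of its generators' squares); cross terms between blades sharing an index anticommute and cancel; the commuting (index-disjoint) pairs give grade-4 terms 2*c*c'*(blade product), which cancel blade by blade — e_{1} e_{2} e_{3} e_{4}: -\frac{12960}{26569} + \frac{12960}{26569} = 0 — confirming B is simple. So B^2 = \frac{9}{4}.
Answer: boost, certificate B^2 = \frac{9}{4}. The scalar \frac{9}{4} is the complete invariant here: its sign names the subgroup type.
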